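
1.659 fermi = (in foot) 5.443e-15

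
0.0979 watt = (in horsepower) 0.0001313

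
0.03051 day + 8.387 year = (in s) 2.645e+08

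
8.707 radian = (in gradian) 554.3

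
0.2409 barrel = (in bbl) 0.2409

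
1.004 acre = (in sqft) 4.373e+04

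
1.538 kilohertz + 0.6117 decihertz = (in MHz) 0.001538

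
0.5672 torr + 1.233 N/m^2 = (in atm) 0.0007585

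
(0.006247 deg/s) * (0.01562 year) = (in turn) 8.548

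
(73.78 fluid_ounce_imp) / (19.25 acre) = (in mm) 2.691e-05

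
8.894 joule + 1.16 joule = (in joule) 10.05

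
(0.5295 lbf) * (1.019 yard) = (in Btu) 0.00208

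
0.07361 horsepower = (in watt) 54.89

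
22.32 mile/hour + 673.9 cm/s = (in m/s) 16.72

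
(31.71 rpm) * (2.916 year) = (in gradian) 1.944e+10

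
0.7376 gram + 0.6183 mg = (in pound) 0.001627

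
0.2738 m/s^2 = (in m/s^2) 0.2738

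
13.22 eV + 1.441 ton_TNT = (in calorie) 1.441e+09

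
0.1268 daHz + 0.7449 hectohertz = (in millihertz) 7.576e+04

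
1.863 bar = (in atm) 1.839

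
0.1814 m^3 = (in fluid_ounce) 6134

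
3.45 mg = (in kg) 3.45e-06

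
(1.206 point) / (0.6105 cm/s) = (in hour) 1.936e-05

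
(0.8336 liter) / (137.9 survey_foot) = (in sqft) 0.0002135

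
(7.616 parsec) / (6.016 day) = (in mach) 1.328e+09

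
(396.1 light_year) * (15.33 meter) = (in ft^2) 6.184e+20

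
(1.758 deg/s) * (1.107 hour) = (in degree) 7006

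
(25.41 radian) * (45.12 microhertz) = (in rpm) 0.01095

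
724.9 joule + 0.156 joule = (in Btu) 0.6872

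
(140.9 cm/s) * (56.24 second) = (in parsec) 2.568e-15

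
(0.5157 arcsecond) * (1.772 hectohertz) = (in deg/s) 0.02538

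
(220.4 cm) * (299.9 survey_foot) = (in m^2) 201.5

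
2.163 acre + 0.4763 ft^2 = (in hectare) 0.8753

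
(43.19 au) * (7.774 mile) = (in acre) 1.997e+13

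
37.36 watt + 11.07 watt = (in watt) 48.43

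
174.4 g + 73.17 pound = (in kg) 33.36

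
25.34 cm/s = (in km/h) 0.9122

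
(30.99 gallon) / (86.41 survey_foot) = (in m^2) 0.004454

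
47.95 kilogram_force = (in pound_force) 105.7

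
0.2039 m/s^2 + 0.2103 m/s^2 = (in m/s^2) 0.4142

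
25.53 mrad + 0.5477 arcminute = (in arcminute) 88.31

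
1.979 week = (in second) 1.197e+06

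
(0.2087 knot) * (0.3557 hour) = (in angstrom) 1.375e+12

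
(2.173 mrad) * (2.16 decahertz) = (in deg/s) 2.689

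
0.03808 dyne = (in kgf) 3.883e-08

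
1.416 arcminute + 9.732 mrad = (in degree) 0.5812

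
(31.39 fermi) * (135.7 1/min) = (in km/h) 2.556e-13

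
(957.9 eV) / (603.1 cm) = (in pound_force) 5.721e-18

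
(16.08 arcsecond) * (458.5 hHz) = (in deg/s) 204.8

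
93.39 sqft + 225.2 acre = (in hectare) 91.14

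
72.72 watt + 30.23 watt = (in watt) 103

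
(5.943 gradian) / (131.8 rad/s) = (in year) 2.246e-11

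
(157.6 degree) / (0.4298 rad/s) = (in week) 1.058e-05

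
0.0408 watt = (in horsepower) 5.471e-05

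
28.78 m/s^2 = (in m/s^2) 28.78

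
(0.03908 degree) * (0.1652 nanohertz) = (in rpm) 1.076e-12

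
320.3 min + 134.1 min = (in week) 0.04508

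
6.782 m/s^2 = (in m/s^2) 6.782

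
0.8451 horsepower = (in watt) 630.2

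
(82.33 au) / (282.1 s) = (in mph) 9.766e+10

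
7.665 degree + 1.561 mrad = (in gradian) 8.616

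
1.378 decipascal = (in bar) 1.378e-06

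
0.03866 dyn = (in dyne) 0.03866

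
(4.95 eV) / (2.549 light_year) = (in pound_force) 7.393e-36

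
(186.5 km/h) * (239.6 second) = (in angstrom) 1.241e+14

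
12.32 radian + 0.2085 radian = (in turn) 1.994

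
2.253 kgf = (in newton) 22.09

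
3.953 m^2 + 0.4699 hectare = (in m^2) 4703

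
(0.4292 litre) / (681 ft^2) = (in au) 4.535e-17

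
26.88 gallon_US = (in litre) 101.8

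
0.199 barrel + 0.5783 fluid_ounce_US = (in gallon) 8.363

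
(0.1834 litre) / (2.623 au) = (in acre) 1.155e-19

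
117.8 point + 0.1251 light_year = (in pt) 3.355e+18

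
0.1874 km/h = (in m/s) 0.05206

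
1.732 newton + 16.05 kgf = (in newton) 159.1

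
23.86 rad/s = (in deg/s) 1367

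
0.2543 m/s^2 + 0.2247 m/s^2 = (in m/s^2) 0.479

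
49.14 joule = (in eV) 3.067e+20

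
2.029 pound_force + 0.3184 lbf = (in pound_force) 2.347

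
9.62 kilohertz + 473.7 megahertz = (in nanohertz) 4.737e+17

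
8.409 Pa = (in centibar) 0.008409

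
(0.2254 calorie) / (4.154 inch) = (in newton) 8.938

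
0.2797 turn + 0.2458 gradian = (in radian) 1.761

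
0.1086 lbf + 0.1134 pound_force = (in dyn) 9.875e+04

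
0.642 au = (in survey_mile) 5.968e+07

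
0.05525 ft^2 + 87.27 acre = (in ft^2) 3.801e+06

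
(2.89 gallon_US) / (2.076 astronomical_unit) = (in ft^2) 3.792e-13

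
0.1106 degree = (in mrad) 1.93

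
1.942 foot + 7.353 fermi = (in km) 0.0005919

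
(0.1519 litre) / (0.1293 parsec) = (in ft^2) 4.098e-19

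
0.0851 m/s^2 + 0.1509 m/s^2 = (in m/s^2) 0.236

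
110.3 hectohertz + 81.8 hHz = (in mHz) 1.921e+07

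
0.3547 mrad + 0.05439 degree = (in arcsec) 269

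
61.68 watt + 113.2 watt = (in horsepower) 0.2345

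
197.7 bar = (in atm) 195.1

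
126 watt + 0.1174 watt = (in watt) 126.1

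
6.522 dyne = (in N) 6.522e-05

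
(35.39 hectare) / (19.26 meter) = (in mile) 11.42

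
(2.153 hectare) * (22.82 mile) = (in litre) 7.907e+11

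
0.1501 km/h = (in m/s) 0.04169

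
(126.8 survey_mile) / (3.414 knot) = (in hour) 32.27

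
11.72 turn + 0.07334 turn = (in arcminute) 2.547e+05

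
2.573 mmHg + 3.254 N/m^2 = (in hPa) 3.463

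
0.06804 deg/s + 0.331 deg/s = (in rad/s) 0.006965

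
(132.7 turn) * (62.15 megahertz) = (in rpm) 4.948e+11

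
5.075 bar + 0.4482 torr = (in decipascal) 5.076e+06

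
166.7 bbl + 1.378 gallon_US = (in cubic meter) 26.51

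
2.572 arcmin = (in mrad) 0.7482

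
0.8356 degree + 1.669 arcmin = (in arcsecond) 3108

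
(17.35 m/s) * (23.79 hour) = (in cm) 1.486e+08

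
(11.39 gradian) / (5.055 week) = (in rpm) 5.588e-07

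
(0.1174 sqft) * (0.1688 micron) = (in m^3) 1.841e-09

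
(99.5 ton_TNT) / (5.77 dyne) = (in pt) 2.045e+19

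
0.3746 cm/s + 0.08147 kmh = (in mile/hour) 0.059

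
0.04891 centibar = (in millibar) 0.4891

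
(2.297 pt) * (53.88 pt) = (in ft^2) 0.0001658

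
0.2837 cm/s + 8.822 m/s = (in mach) 0.02592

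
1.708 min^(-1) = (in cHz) 2.847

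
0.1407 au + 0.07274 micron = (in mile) 1.308e+07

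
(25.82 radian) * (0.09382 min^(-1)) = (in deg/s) 2.313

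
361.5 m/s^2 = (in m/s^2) 361.5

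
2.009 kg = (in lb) 4.429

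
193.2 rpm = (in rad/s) 20.23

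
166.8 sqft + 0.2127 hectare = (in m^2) 2142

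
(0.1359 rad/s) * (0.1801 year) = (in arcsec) 1.592e+11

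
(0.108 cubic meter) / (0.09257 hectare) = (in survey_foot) 0.0003828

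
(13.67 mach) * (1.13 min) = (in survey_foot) 1.035e+06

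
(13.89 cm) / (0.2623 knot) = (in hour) 0.0002859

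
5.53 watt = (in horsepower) 0.007416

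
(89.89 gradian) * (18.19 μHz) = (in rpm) 0.0002453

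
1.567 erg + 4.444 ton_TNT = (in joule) 1.859e+10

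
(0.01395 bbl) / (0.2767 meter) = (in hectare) 8.015e-07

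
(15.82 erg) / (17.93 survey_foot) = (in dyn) 0.02895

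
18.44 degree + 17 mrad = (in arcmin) 1165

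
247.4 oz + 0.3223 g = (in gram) 7014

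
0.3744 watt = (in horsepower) 0.0005021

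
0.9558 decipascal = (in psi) 1.386e-05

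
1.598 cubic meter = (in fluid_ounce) 5.403e+04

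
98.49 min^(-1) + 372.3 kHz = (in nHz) 3.723e+14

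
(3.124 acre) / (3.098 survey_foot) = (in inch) 5.271e+05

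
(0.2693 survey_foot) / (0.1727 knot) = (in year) 2.93e-08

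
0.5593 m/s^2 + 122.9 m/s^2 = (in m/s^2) 123.5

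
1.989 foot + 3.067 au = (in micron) 4.588e+17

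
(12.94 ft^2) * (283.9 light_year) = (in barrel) 2.031e+19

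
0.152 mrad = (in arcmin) 0.5225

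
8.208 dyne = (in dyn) 8.208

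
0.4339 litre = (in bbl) 0.002729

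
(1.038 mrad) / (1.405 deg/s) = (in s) 0.04233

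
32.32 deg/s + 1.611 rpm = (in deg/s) 41.99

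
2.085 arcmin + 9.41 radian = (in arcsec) 1.941e+06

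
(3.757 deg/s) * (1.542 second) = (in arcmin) 347.6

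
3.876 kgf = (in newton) 38.01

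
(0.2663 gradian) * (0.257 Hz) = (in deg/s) 0.0616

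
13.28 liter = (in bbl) 0.08353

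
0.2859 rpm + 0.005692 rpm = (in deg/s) 1.75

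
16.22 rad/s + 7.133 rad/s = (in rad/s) 23.35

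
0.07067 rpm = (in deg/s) 0.424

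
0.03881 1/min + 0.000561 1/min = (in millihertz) 0.6562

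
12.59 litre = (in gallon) 3.326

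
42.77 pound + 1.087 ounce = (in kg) 19.43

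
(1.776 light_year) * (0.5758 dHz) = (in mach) 2.841e+12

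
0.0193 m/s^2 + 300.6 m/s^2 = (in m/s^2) 300.6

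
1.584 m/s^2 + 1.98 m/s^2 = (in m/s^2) 3.564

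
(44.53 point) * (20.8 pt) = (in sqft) 0.001241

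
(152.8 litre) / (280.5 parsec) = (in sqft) 1.9e-19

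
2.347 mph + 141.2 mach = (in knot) 9.346e+04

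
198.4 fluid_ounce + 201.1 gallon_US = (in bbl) 4.825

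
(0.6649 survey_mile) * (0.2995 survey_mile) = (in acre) 127.4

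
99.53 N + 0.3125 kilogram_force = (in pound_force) 23.06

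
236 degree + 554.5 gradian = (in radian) 12.83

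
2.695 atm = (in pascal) 2.731e+05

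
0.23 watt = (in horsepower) 0.0003084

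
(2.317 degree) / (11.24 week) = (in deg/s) 3.408e-07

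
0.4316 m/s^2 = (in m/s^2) 0.4316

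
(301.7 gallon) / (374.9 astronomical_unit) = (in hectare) 2.036e-18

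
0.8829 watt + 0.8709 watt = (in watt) 1.754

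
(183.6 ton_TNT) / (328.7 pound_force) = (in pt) 1.489e+12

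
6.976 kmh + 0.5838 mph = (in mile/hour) 4.918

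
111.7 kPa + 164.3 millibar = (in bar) 1.281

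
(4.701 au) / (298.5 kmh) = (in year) 268.9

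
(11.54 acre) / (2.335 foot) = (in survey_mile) 40.77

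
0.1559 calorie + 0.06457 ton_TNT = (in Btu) 2.561e+05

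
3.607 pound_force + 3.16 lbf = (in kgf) 3.069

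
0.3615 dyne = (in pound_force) 8.127e-07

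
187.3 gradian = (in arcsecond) 6.069e+05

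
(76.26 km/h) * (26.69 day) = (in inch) 1.923e+09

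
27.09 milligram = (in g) 0.02709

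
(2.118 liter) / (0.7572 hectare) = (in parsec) 9.065e-24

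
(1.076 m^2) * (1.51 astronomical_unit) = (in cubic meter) 2.431e+11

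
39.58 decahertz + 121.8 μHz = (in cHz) 3.958e+04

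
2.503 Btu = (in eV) 1.648e+22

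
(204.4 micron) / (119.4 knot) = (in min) 5.546e-08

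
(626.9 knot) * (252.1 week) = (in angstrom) 4.917e+20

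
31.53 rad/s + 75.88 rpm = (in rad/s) 39.48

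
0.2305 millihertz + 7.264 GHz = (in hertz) 7.264e+09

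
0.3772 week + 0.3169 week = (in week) 0.6941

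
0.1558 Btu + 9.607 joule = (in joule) 174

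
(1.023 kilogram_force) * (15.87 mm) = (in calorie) 0.03805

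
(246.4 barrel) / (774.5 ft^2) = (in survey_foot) 1.786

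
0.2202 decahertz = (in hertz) 2.202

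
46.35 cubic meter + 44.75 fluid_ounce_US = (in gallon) 1.224e+04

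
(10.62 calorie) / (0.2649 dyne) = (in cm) 1.677e+09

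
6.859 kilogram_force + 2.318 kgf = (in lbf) 20.23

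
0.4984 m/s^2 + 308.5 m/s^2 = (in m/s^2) 309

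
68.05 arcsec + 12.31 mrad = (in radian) 0.01264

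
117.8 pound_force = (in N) 524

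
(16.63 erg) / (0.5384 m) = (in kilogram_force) 3.15e-07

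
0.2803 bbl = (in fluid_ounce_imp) 1568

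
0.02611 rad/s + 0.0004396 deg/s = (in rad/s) 0.02612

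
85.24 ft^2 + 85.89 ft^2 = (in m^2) 15.9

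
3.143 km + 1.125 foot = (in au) 2.101e-08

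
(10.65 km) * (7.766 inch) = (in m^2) 2101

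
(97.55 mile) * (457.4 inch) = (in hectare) 182.4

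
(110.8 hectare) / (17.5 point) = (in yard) 1.963e+08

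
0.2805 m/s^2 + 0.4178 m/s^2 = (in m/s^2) 0.6983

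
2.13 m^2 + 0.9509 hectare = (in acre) 2.35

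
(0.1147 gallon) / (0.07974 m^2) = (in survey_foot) 0.01786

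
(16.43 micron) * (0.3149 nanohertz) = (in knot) 1.006e-14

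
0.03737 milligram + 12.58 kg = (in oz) 443.7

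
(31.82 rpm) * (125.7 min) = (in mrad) 2.513e+07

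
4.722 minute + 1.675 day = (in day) 1.678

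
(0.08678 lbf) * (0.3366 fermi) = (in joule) 1.299e-16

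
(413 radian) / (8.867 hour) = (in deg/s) 0.7413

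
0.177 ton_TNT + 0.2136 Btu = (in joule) 7.406e+08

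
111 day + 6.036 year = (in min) 3.332e+06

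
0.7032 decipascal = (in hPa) 0.0007032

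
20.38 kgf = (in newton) 199.9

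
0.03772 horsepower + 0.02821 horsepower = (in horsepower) 0.06593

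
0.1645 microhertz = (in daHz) 1.645e-08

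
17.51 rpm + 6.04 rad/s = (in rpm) 75.19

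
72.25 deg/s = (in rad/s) 1.261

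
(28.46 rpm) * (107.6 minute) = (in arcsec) 3.969e+09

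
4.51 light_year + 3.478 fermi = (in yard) 4.666e+16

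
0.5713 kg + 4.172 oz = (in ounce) 24.32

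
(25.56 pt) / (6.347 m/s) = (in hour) 3.946e-07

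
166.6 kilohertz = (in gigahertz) 0.0001666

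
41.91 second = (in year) 1.329e-06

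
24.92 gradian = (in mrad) 391.4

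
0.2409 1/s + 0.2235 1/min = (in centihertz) 24.46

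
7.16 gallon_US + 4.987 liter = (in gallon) 8.477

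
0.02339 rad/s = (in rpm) 0.2234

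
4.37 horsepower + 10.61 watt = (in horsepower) 4.384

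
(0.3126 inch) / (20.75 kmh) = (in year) 4.368e-11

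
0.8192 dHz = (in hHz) 0.0008192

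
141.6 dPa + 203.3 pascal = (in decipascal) 2175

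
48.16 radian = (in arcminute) 1.656e+05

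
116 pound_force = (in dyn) 5.16e+07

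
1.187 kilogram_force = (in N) 11.64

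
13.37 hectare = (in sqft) 1.439e+06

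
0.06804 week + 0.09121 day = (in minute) 817.2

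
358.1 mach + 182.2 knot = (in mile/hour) 2.73e+05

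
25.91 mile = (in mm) 4.17e+07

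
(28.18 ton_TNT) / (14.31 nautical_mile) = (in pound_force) 1e+06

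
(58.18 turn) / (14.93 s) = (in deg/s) 1403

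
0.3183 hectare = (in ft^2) 3.426e+04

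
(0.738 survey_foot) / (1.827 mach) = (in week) 5.979e-10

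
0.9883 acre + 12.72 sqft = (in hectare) 0.4001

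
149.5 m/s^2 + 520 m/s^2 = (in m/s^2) 669.5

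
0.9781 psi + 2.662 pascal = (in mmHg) 50.6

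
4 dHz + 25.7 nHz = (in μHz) 4e+05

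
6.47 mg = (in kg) 6.47e-06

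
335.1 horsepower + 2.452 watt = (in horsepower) 335.1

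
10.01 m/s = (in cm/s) 1001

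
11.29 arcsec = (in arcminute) 0.1882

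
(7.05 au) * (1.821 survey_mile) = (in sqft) 3.327e+16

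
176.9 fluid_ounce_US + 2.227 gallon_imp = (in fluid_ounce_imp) 540.4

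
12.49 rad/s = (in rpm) 119.3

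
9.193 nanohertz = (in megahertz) 9.193e-15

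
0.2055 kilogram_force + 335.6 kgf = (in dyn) 3.293e+08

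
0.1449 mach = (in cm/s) 4934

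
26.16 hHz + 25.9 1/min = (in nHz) 2.616e+12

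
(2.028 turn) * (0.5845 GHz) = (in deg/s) 4.267e+11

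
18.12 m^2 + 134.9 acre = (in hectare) 54.59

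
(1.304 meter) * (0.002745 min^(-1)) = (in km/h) 0.0002148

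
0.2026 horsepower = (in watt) 151.1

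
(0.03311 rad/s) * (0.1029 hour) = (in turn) 1.952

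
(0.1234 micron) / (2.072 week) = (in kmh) 3.545e-13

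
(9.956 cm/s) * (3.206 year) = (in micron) 1.007e+13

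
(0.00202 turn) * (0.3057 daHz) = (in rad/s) 0.0388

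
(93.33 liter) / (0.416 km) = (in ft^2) 0.002415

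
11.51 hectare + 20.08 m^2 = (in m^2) 1.151e+05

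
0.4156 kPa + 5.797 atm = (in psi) 85.25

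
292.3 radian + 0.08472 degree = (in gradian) 1.861e+04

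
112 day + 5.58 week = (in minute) 2.175e+05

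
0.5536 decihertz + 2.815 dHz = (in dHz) 3.369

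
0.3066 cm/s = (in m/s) 0.003066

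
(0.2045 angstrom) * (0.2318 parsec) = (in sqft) 1.574e+06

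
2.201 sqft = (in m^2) 0.2045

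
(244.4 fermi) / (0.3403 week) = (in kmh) 4.275e-18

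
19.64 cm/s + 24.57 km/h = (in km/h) 25.28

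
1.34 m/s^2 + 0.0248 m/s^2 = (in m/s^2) 1.365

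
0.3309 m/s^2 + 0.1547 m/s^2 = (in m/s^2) 0.4856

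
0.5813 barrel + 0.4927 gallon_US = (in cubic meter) 0.09428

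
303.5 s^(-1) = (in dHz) 3035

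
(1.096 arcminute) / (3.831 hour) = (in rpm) 2.207e-07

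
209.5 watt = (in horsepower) 0.2809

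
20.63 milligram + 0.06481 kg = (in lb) 0.1429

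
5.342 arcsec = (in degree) 0.001484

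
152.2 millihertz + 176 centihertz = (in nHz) 1.912e+09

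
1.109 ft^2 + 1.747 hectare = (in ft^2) 1.88e+05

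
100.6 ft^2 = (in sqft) 100.6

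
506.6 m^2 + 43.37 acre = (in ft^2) 1.895e+06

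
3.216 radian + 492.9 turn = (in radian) 3100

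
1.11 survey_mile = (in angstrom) 1.786e+13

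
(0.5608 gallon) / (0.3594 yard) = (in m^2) 0.00646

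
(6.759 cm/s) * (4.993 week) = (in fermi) 2.041e+20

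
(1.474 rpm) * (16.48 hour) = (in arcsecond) 1.889e+09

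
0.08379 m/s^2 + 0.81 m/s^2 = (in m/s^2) 0.8938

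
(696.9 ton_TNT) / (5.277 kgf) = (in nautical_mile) 3.042e+07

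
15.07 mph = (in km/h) 24.25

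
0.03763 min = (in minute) 0.03763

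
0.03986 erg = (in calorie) 9.527e-10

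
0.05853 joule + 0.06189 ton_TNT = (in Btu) 2.454e+05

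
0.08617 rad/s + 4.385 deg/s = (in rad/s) 0.1627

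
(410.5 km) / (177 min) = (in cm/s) 3865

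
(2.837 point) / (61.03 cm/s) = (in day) 1.898e-08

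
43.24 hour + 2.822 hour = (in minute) 2764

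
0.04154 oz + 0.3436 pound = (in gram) 157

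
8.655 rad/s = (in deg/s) 495.9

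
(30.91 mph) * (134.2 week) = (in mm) 1.122e+12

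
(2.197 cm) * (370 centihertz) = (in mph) 0.1818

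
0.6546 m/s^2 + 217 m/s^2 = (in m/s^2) 217.7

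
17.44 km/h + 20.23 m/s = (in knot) 48.74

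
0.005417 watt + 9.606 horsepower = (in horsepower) 9.606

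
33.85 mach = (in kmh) 4.149e+04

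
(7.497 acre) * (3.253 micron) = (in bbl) 0.6208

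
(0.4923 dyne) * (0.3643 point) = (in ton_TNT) 1.512e-19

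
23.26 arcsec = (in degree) 0.006461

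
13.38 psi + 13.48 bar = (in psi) 208.9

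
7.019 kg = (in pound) 15.47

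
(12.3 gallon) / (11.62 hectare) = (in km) 4.007e-10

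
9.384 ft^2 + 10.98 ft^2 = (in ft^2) 20.36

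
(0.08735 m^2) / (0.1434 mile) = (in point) 1.073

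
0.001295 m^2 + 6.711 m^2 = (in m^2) 6.712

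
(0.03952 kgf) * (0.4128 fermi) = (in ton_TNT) 3.824e-26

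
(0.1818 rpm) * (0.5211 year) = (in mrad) 3.129e+08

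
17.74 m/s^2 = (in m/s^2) 17.74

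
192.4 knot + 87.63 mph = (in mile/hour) 309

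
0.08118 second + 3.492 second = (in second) 3.573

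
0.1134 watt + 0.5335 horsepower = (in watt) 397.9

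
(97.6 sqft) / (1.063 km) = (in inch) 0.3358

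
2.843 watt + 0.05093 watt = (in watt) 2.894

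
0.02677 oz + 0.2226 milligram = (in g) 0.7591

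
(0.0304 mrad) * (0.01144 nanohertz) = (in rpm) 3.321e-15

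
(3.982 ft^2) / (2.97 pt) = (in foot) 1158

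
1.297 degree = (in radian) 0.02264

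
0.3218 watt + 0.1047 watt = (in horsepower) 0.0005719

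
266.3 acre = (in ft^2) 1.16e+07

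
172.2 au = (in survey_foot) 8.452e+13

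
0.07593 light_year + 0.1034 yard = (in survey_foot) 2.357e+15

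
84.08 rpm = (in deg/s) 504.5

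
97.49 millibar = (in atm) 0.09622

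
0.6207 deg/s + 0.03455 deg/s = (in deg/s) 0.6552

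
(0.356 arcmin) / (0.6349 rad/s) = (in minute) 2.718e-06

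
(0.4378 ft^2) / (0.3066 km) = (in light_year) 1.402e-20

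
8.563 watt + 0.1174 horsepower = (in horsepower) 0.1289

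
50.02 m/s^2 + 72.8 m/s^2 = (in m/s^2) 122.8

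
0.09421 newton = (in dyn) 9421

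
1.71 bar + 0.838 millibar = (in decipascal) 1.711e+06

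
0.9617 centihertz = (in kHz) 9.617e-06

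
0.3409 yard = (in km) 0.0003117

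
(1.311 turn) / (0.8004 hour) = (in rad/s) 0.002859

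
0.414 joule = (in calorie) 0.09895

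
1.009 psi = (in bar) 0.06957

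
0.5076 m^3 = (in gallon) 134.1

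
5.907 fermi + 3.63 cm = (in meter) 0.0363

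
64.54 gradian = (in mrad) 1014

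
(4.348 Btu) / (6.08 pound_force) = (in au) 1.134e-09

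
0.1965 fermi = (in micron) 1.965e-10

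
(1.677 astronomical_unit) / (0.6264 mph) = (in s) 8.959e+11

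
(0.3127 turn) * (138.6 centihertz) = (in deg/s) 156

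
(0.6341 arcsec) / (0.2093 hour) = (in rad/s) 4.08e-09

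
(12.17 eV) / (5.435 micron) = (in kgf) 3.658e-14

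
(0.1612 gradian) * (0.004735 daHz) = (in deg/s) 0.00687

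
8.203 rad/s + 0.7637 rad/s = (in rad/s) 8.967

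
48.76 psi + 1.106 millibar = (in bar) 3.363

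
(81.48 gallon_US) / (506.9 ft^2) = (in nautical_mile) 3.536e-06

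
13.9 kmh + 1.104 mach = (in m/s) 379.8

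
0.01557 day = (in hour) 0.3737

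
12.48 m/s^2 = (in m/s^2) 12.48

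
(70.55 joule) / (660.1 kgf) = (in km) 1.09e-05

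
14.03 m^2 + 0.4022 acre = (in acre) 0.4057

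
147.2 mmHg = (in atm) 0.1937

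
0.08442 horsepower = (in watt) 62.95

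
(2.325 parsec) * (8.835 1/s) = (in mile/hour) 1.418e+18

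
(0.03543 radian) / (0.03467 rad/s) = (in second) 1.022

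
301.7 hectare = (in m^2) 3.017e+06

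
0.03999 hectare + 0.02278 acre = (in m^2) 492.1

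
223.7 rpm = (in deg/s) 1342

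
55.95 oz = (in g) 1586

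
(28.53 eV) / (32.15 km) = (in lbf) 3.196e-23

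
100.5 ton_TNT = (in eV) 2.625e+30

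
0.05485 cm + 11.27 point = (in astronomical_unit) 3.024e-14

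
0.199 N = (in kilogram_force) 0.02029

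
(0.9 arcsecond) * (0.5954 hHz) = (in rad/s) 0.0002598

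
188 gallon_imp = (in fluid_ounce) 2.89e+04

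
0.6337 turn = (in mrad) 3982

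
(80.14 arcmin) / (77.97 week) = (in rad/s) 4.944e-10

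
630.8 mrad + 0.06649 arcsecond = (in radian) 0.6308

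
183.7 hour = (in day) 7.654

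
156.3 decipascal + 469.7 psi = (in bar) 32.38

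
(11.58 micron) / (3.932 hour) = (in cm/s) 8.181e-08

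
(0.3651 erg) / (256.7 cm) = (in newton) 1.422e-08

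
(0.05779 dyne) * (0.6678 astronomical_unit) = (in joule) 5.773e+04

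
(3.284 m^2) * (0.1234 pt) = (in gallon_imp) 0.03145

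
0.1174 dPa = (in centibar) 1.174e-05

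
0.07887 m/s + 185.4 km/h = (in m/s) 51.58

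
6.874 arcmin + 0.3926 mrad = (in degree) 0.1371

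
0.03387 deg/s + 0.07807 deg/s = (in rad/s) 0.001954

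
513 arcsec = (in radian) 0.002487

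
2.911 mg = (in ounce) 0.0001027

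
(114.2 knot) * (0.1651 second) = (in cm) 970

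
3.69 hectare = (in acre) 9.118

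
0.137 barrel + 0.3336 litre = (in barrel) 0.1391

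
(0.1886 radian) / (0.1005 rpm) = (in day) 0.0002074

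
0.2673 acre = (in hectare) 0.1082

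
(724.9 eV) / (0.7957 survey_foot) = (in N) 4.789e-16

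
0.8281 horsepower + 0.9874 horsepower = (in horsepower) 1.815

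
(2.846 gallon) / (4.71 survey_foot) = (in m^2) 0.007504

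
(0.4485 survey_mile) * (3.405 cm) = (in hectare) 0.002458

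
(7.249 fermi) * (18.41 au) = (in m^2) 0.01996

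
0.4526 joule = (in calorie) 0.1082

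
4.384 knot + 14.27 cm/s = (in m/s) 2.398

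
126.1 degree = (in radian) 2.201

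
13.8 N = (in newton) 13.8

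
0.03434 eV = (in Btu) 5.215e-24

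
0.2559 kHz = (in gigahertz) 2.559e-07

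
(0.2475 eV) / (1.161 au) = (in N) 2.283e-31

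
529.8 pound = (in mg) 2.403e+08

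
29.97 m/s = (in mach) 0.08802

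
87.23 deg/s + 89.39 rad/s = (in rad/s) 90.91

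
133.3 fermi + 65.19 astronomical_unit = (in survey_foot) 3.2e+13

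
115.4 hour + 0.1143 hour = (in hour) 115.5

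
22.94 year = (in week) 1196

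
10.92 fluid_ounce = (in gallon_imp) 0.07104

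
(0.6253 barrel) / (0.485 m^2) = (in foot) 0.6725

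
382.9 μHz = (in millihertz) 0.3829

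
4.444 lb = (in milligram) 2.016e+06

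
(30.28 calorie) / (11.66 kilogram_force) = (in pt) 3141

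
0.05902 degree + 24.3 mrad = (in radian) 0.02533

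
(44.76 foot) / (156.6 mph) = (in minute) 0.003248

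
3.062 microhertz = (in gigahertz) 3.062e-15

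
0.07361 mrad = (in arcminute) 0.2531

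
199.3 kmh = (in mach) 0.1626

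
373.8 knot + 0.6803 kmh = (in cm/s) 1.925e+04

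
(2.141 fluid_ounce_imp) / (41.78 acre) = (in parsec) 1.166e-26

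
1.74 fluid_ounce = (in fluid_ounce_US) 1.74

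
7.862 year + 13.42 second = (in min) 4.132e+06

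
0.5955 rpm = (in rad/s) 0.06236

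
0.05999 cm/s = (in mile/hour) 0.001342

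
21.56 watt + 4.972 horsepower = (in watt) 3729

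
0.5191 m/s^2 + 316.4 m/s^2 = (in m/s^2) 316.9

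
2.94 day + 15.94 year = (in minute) 8.382e+06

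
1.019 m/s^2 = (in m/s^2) 1.019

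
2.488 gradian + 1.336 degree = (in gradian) 3.972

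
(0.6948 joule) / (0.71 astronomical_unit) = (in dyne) 6.541e-07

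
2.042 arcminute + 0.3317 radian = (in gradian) 21.15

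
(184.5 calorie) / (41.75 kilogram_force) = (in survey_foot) 6.186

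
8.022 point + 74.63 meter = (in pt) 2.116e+05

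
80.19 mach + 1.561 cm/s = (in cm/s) 2.73e+06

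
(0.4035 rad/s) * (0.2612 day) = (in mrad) 9.106e+06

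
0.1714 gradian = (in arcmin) 9.256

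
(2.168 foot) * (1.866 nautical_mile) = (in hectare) 0.2284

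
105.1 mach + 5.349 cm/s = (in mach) 105.1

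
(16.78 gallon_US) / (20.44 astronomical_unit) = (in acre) 5.133e-18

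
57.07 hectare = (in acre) 141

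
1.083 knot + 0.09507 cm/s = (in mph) 1.248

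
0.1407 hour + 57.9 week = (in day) 405.3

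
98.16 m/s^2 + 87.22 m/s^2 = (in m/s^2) 185.4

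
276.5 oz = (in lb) 17.28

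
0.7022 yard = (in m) 0.6421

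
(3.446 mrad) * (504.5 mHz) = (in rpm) 0.0166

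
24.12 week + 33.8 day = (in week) 28.95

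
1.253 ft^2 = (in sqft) 1.253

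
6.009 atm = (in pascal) 6.089e+05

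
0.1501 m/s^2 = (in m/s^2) 0.1501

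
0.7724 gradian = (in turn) 0.001931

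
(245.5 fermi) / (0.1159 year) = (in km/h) 2.418e-19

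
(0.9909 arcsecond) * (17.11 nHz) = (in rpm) 7.849e-13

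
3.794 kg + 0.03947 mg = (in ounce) 133.8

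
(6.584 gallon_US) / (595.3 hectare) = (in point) 1.187e-05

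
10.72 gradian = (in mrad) 168.4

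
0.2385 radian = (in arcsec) 4.919e+04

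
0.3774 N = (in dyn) 3.774e+04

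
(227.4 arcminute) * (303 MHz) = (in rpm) 1.914e+08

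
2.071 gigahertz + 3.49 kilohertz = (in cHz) 2.071e+11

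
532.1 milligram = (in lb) 0.001173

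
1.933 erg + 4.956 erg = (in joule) 6.889e-07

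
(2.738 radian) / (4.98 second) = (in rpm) 5.25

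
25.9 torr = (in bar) 0.03453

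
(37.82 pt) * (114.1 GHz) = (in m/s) 1.522e+09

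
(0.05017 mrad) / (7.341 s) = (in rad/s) 6.834e-06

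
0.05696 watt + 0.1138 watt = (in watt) 0.1708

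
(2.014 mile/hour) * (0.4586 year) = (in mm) 1.302e+10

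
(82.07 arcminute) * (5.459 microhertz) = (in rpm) 1.245e-06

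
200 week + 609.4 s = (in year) 3.836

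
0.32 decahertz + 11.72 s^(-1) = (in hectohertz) 0.1492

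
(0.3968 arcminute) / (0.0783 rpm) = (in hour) 3.91e-06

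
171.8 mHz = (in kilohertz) 0.0001718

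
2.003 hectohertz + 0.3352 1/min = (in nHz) 2.003e+11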